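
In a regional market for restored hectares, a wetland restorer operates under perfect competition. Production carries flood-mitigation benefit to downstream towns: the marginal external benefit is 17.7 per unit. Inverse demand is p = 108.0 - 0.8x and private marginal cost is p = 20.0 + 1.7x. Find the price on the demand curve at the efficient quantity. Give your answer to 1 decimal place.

P = 74.2

Social marginal cost = private MC − MEB = 2.3 + 1.7x.
Set SMC = demand: 2.3 + 1.7x = 108.0 - 0.8x → x* = 42.2800.
Consumer price on the demand curve at x*: 108.0 − 0.8×42.2800 = 74.1760.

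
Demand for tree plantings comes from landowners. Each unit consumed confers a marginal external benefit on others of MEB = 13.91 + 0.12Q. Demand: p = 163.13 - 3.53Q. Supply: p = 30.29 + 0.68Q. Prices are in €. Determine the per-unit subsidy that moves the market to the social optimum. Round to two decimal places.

Social marginal benefit = demand + MEB = 177.04 - 3.41Q.
Set SMB = MC: 177.04 - 3.41Q = 30.29 + 0.68Q → Q* = 35.8802.
The Pigouvian subsidy equals MEB at Q*: 13.91 + 0.12×35.8802 = 18.2156.

subsidy = €18.22 per unit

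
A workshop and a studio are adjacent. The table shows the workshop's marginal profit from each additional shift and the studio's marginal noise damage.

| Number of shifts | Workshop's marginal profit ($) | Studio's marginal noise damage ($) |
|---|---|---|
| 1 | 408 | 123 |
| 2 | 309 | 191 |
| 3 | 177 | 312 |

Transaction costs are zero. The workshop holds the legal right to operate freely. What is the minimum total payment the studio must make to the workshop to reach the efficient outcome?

$177

Left alone the workshop would choose level 3 (marginal profit stays positive).
Efficient level: k* = 2 (marginal profit ≥ marginal noise damage through 2).
The studio must at least cover the workshop's forgone profit from cutting 3→2: 177 = 177.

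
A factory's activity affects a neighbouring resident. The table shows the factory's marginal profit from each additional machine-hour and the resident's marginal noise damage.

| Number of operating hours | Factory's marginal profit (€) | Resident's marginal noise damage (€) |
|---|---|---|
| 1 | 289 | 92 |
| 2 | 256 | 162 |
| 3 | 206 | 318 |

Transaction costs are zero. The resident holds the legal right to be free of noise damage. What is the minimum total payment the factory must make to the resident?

Efficient level: marginal profit ≥ marginal noise damage through level 2, so k* = 2.
With the resident holding the right, the factory must at least compensate total damage at k*: 92 + 162 = 254.

€254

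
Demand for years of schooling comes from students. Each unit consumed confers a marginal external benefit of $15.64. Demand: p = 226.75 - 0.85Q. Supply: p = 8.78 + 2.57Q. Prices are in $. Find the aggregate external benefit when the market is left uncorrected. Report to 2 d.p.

Market equilibrium (private): 8.78 + 2.57Q = 226.75 - 0.85Q → Q_m = 63.7339.
Total external benefit = MEB × Q_m = 15.64 × 63.7339 = 996.7982.

$996.80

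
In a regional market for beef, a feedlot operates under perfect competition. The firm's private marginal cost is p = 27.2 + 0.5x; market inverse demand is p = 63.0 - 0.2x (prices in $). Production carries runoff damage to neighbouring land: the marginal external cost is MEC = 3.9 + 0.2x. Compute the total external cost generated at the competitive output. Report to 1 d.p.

$461.0

Market equilibrium (private): 27.2 + 0.5x = 63.0 - 0.2x → x_m = 51.1429.
Total external cost = ∫₀^{x_m} (3.9 + 0.2x) dx = 3.9×51.1429 + ½×0.2×51.1429² = 461.0169.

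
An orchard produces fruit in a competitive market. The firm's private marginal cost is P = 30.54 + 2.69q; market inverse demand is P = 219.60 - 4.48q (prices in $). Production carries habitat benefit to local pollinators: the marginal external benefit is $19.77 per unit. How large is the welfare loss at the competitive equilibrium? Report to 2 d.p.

DWL = $27.26

Market equilibrium (private): 30.54 + 2.69q = 219.60 - 4.48q → q_m = 26.3682.
Social marginal cost = private MC − MEB = 10.77 + 2.69q.
Set SMC = demand: 10.77 + 2.69q = 219.60 - 4.48q → q* = 29.1255.
Height of the DWL triangle at q_m is demand(q_m) − SMC(q_m) = MEB(q_m) = 19.7700.
DWL = ½ × 2.7573 × 19.7700 = 27.2559.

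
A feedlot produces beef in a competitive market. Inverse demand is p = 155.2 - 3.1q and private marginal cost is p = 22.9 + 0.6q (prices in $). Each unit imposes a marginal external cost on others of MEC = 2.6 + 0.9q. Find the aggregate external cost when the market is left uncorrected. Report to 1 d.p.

Market equilibrium (private): 22.9 + 0.6q = 155.2 - 3.1q → q_m = 35.7568.
Total external cost = ∫₀^{q_m} (2.6 + 0.9q) dq = 2.6×35.7568 + ½×0.9×35.7568² = 668.3146.

$668.3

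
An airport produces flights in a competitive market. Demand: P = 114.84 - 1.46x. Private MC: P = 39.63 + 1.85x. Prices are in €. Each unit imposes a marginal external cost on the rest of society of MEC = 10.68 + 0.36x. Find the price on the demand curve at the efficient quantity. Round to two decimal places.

Social marginal cost = private MC + MEC = 50.31 + 2.21x.
Set SMC = demand: 50.31 + 2.21x = 114.84 - 1.46x → x* = 17.5831.
Consumer price on the demand curve at x*: 114.84 − 1.46×17.5831 = 89.1687.

P = €89.17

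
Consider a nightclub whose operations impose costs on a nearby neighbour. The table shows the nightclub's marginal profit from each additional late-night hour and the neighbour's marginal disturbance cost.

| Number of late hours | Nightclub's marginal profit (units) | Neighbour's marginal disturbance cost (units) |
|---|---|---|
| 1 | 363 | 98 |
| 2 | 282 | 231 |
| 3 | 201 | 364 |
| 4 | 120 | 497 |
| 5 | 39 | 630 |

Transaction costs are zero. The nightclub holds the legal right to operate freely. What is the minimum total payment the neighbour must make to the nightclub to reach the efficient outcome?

360

Left alone the nightclub would choose level 5 (marginal profit stays positive).
Efficient level: k* = 2 (marginal profit ≥ marginal disturbance cost through 2).
The neighbour must at least cover the nightclub's forgone profit from cutting 5→2: 201 + 120 + 39 = 360.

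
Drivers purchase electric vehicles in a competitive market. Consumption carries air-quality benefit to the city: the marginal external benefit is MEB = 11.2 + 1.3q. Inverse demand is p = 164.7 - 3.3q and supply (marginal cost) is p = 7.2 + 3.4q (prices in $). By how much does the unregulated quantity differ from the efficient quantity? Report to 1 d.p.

Market equilibrium (private): 7.2 + 3.4q = 164.7 - 3.3q → q_m = 23.5075.
Social marginal benefit = demand + MEB = 175.9 - 2.0q.
Set SMB = MC: 175.9 - 2.0q = 7.2 + 3.4q → q* = 31.2407.
Gap = |23.5075 − 31.2407| = 7.7332.

7.7 units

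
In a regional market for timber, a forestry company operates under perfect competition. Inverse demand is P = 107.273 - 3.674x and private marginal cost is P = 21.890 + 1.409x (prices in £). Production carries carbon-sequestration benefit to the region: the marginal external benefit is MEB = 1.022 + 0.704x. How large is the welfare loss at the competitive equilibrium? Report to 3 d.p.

DWL = £18.847

Market equilibrium (private): 21.890 + 1.409x = 107.273 - 3.674x → x_m = 16.7978.
Social marginal cost = private MC − MEB = 20.868 + 0.705x.
Set SMC = demand: 20.868 + 0.705x = 107.273 - 3.674x → x* = 19.7317.
Between x* and x_m the wedge demand − SMC runs linearly from 0 to MEB(x_m), so the loss is a triangle.
DWL = ½ × 2.9339 × 12.8476 = 18.8468.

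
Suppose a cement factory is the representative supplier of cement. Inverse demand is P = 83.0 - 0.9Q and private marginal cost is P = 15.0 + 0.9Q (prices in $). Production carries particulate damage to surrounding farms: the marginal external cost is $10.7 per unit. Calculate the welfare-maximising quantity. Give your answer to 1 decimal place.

Social marginal cost = private MC + MEC = 25.7 + 0.9Q.
Set SMC = demand: 25.7 + 0.9Q = 83.0 - 0.9Q → Q* = 31.8333.

Q* = 31.8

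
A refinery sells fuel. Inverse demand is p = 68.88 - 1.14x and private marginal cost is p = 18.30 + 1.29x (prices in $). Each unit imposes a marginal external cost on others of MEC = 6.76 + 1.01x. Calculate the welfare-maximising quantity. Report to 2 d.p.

Social marginal cost = private MC + MEC = 25.06 + 2.30x.
Set SMC = demand: 25.06 + 2.30x = 68.88 - 1.14x → x* = 12.7384.

x* = 12.74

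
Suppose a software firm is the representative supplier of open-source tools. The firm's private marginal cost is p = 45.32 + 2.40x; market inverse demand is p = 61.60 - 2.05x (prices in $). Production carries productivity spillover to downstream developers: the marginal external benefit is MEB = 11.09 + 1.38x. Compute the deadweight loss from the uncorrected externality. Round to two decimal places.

DWL = $42.42

Market equilibrium (private): 45.32 + 2.40x = 61.60 - 2.05x → x_m = 3.6584.
Social marginal cost = private MC − MEB = 34.23 + 1.02x.
Set SMC = demand: 34.23 + 1.02x = 61.60 - 2.05x → x* = 8.9153.
The loss is the area between SMC and demand from x* to x_m; with linear curves that's a triangle of height MEB(x_m).
DWL = ½ × 5.2569 × 16.1386 = 42.4195.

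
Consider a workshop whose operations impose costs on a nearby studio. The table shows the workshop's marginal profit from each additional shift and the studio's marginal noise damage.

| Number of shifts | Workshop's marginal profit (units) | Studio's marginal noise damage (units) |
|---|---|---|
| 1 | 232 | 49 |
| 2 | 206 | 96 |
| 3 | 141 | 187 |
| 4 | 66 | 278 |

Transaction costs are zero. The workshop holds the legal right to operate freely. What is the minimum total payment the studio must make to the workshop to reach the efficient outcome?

Left alone the workshop would choose level 4 (marginal profit stays positive).
Efficient level: k* = 2 (marginal profit ≥ marginal noise damage through 2).
The studio must at least cover the workshop's forgone profit from cutting 4→2: 141 + 66 = 207.

207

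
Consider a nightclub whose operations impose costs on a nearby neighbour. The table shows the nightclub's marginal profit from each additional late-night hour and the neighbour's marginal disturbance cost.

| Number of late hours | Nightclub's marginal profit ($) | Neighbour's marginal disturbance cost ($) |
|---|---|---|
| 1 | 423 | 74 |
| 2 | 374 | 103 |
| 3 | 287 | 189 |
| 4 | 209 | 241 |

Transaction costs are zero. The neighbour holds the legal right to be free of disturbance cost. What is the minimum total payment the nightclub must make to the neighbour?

$366

Efficient level: marginal profit ≥ marginal disturbance cost through level 3, so k* = 3.
With the neighbour holding the right, the nightclub must at least compensate total damage at k*: 74 + 103 + 189 = 366.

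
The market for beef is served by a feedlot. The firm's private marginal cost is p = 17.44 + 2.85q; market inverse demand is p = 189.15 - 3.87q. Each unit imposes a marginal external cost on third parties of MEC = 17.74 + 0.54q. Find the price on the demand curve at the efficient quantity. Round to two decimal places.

P = 107.08

Social marginal cost = private MC + MEC = 35.18 + 3.39q.
Set SMC = demand: 35.18 + 3.39q = 189.15 - 3.87q → q* = 21.2080.
Consumer price on the demand curve at q*: 189.15 − 3.87×21.2080 = 107.0750.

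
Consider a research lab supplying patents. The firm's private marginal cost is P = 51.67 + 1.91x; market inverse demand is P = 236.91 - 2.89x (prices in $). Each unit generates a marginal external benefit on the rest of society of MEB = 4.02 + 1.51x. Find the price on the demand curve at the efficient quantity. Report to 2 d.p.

P = $70.66

Social marginal cost = private MC − MEB = 47.65 + 0.40x.
Set SMC = demand: 47.65 + 0.40x = 236.91 - 2.89x → x* = 57.5258.
Consumer price on the demand curve at x*: 236.91 − 2.89×57.5258 = 70.6604.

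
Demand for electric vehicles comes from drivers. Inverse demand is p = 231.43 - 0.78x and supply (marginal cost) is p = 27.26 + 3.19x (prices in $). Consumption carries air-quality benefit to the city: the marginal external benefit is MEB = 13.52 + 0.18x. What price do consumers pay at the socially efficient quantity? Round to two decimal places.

P = $186.63

Social marginal benefit = demand + MEB = 244.95 - 0.60x.
Set SMB = MC: 244.95 - 0.60x = 27.26 + 3.19x → x* = 57.4380.
Consumer price on the demand curve at x*: 231.43 − 0.78×57.4380 = 186.6284.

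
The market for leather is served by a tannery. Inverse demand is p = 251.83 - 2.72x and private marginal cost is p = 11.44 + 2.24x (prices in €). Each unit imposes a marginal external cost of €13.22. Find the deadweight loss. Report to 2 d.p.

DWL = €17.62

Market equilibrium (private): 11.44 + 2.24x = 251.83 - 2.72x → x_m = 48.4657.
Social marginal cost = private MC + MEC = 24.66 + 2.24x.
Set SMC = demand: 24.66 + 2.24x = 251.83 - 2.72x → x* = 45.8004.
The welfare-loss triangle has base |x_m − x*| and height MEC(x_m) (the vertical gap between SMC and demand is zero at x* and MEC at x_m).
DWL = ½ × 2.6653 × 13.2200 = 17.6176.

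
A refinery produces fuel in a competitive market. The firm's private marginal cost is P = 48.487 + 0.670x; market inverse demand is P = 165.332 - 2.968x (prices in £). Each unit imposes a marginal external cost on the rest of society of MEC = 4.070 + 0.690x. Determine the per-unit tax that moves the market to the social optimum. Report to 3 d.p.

tax = £22.049 per unit

Social marginal cost = private MC + MEC = 52.557 + 1.360x.
Set SMC = demand: 52.557 + 1.360x = 165.332 - 2.968x → x* = 26.0571.
The Pigouvian tax equals MEC at x*: 4.070 + 0.690×26.0571 = 22.0494.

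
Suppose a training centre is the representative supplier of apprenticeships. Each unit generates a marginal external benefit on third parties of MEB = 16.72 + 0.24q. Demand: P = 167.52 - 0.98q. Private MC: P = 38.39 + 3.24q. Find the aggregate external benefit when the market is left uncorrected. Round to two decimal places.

Market equilibrium (private): 38.39 + 3.24q = 167.52 - 0.98q → q_m = 30.5995.
Total external benefit = ∫₀^{q_m} (16.72 + 0.24q) dq = 16.72×30.5995 + ½×0.24×30.5995² = 623.9832.

623.98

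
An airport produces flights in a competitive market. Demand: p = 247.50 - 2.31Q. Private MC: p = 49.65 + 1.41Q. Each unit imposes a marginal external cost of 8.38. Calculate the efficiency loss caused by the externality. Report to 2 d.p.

Market equilibrium (private): 49.65 + 1.41Q = 247.50 - 2.31Q → Q_m = 53.1855.
Social marginal cost = private MC + MEC = 58.03 + 1.41Q.
Set SMC = demand: 58.03 + 1.41Q = 247.50 - 2.31Q → Q* = 50.9328.
Height of the DWL triangle at Q_m is SMC(Q_m) − demand(Q_m) = MEC(Q_m) = 8.3800.
DWL = ½ × 2.2527 × 8.3800 = 9.4388.

DWL = 9.44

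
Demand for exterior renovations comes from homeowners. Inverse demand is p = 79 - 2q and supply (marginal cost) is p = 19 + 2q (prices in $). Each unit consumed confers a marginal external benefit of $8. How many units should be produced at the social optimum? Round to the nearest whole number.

q* = 17

Social marginal benefit = demand + MEB = 87 - 2q.
Set SMB = MC: 87 - 2q = 19 + 2q → q* = 17.0000.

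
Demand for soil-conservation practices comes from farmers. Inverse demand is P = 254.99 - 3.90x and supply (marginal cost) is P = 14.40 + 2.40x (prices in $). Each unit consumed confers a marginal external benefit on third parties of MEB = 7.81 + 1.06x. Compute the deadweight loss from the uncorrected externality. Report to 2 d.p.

Market equilibrium (private): 14.40 + 2.40x = 254.99 - 3.90x → x_m = 38.1889.
Social marginal benefit = demand + MEB = 262.80 - 2.84x.
Set SMB = MC: 262.80 - 2.84x = 14.40 + 2.40x → x* = 47.4046.
Height of the DWL triangle at x_m is SMB(x_m) − MC(x_m) = MEB(x_m) = 48.2902.
DWL = ½ × 9.2157 × 48.2902 = 222.5140.

DWL = $222.51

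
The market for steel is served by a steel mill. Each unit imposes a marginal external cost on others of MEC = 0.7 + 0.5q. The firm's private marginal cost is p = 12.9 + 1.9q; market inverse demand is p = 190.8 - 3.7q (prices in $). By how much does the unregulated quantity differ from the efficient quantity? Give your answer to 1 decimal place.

Market equilibrium (private): 12.9 + 1.9q = 190.8 - 3.7q → q_m = 31.7679.
Social marginal cost = private MC + MEC = 13.6 + 2.4q.
Set SMC = demand: 13.6 + 2.4q = 190.8 - 3.7q → q* = 29.0492.
Gap = |31.7679 − 29.0492| = 2.7187.

2.7 units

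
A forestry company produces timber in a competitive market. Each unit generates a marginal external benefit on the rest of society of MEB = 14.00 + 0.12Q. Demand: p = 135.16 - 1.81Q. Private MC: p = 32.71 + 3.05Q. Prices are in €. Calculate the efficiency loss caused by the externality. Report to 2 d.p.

DWL = €28.82

Market equilibrium (private): 32.71 + 3.05Q = 135.16 - 1.81Q → Q_m = 21.0802.
Social marginal cost = private MC − MEB = 18.71 + 2.93Q.
Set SMC = demand: 18.71 + 2.93Q = 135.16 - 1.81Q → Q* = 24.5675.
Between Q* and Q_m the wedge demand − SMC runs linearly from 0 to MEB(Q_m), so the loss is a triangle.
DWL = ½ × 3.4873 × 16.5296 = 28.8218.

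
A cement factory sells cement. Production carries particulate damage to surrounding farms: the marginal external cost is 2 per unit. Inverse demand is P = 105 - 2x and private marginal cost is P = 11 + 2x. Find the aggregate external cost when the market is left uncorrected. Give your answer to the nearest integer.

Market equilibrium (private): 11 + 2x = 105 - 2x → x_m = 23.5000.
Total external cost = MEC × x_m = 2 × 23.5000 = 47.0000.

47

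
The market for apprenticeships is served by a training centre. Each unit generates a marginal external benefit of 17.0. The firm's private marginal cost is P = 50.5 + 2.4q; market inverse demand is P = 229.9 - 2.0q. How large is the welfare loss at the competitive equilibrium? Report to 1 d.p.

Market equilibrium (private): 50.5 + 2.4q = 229.9 - 2.0q → q_m = 40.7727.
Social marginal cost = private MC − MEB = 33.5 + 2.4q.
Set SMC = demand: 33.5 + 2.4q = 229.9 - 2.0q → q* = 44.6364.
Height of the DWL triangle at q_m is demand(q_m) − SMC(q_m) = MEB(q_m) = 17.0000.
DWL = ½ × 3.8637 × 17.0000 = 32.8415.

DWL = 32.8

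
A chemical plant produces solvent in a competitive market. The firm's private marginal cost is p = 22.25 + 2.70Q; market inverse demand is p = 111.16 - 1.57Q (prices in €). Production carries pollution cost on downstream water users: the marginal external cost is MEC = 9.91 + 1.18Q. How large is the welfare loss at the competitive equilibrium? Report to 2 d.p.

DWL = €109.07

Market equilibrium (private): 22.25 + 2.70Q = 111.16 - 1.57Q → Q_m = 20.8220.
Social marginal cost = private MC + MEC = 32.16 + 3.88Q.
Set SMC = demand: 32.16 + 3.88Q = 111.16 - 1.57Q → Q* = 14.4954.
Height of the DWL triangle at Q_m is SMC(Q_m) − demand(Q_m) = MEC(Q_m) = 34.4800.
DWL = ½ × 6.3266 × 34.4800 = 109.0706.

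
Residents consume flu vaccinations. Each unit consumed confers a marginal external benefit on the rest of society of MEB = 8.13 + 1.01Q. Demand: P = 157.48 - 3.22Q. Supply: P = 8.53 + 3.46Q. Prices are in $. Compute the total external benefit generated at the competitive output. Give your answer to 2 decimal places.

Market equilibrium (private): 8.53 + 3.46Q = 157.48 - 3.22Q → Q_m = 22.2979.
Total external benefit = ∫₀^{Q_m} (8.13 + 1.01Q) dQ = 8.13×22.2979 + ½×1.01×22.2979² = 432.3661.

$432.37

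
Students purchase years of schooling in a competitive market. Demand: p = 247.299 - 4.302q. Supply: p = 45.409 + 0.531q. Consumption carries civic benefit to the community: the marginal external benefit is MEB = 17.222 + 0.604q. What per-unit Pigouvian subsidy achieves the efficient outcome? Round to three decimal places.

Social marginal benefit = demand + MEB = 264.521 - 3.698q.
Set SMB = MC: 264.521 - 3.698q = 45.409 + 0.531q → q* = 51.8118.
The Pigouvian subsidy equals MEB at q*: 17.222 + 0.604×51.8118 = 48.5163.

subsidy = 48.516 per unit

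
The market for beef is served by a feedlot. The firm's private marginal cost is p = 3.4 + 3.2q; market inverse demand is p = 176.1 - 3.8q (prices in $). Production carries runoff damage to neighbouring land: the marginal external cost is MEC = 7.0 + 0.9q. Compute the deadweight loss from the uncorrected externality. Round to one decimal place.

Market equilibrium (private): 3.4 + 3.2q = 176.1 - 3.8q → q_m = 24.6714.
Social marginal cost = private MC + MEC = 10.4 + 4.1q.
Set SMC = demand: 10.4 + 4.1q = 176.1 - 3.8q → q* = 20.9747.
Height of the DWL triangle at q_m is SMC(q_m) − demand(q_m) = MEC(q_m) = 29.2043.
DWL = ½ × 3.6967 × 29.2043 = 53.9798.

DWL = $54.0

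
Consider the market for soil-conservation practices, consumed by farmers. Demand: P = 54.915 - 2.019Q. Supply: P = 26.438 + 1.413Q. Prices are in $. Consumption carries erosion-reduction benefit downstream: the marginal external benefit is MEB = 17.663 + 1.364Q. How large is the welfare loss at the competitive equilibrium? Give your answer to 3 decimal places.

Market equilibrium (private): 26.438 + 1.413Q = 54.915 - 2.019Q → Q_m = 8.2975.
Social marginal benefit = demand + MEB = 72.578 - 0.655Q.
Set SMB = MC: 72.578 - 0.655Q = 26.438 + 1.413Q → Q* = 22.3114.
Height of the DWL triangle at Q_m is SMB(Q_m) − MC(Q_m) = MEB(Q_m) = 28.9808.
DWL = ½ × 14.0139 × 28.9808 = 203.0670.

DWL = $203.067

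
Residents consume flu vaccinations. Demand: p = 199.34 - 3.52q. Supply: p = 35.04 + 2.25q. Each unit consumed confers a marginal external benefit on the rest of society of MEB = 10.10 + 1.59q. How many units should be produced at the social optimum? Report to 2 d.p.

Social marginal benefit = demand + MEB = 209.44 - 1.93q.
Set SMB = MC: 209.44 - 1.93q = 35.04 + 2.25q → q* = 41.7225.

q* = 41.72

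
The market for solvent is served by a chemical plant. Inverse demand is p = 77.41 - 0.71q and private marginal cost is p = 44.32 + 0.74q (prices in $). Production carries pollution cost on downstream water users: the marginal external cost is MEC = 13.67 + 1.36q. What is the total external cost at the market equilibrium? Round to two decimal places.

Market equilibrium (private): 44.32 + 0.74q = 77.41 - 0.71q → q_m = 22.8207.
Total external cost = ∫₀^{q_m} (13.67 + 1.36q) dq = 13.67×22.8207 + ½×1.36×22.8207² = 666.0923.

$666.09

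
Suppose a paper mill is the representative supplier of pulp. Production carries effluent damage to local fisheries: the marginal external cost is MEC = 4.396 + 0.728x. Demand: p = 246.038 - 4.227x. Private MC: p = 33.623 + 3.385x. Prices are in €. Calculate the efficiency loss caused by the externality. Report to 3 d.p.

Market equilibrium (private): 33.623 + 3.385x = 246.038 - 4.227x → x_m = 27.9053.
Social marginal cost = private MC + MEC = 38.019 + 4.113x.
Set SMC = demand: 38.019 + 4.113x = 246.038 - 4.227x → x* = 24.9423.
Height of the DWL triangle at x_m is SMC(x_m) − demand(x_m) = MEC(x_m) = 24.7110.
DWL = ½ × 2.9630 × 24.7110 = 36.6093.

DWL = €36.609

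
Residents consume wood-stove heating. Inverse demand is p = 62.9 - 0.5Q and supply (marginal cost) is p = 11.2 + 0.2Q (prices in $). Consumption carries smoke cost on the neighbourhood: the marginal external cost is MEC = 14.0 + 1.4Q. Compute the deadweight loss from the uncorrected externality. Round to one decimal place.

Market equilibrium (private): 11.2 + 0.2Q = 62.9 - 0.5Q → Q_m = 73.8571.
Social marginal benefit = demand − MEC = 48.9 - 1.9Q.
Set SMB = MC: 48.9 - 1.9Q = 11.2 + 0.2Q → Q* = 17.9524.
The loss is the area between SMB and MC from Q* to Q_m; with linear curves that's a triangle of height MEC(Q_m).
DWL = ½ × 55.9047 × 117.4000 = 3281.6059.

DWL = $3281.6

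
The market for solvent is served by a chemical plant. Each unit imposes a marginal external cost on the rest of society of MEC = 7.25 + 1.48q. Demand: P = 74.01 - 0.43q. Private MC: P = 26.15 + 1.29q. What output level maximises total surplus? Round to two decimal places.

q* = 12.69

Social marginal cost = private MC + MEC = 33.40 + 2.77q.
Set SMC = demand: 33.40 + 2.77q = 74.01 - 0.43q → q* = 12.6906.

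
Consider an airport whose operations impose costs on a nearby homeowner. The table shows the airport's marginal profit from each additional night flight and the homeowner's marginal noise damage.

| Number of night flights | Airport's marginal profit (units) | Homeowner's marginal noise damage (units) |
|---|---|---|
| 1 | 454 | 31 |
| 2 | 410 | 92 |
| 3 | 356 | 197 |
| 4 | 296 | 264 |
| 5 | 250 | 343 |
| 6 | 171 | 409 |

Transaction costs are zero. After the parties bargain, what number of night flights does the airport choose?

4

Bargaining reaches the level where marginal profit last exceeds marginal noise damage.
That holds through level 4 (296 ≥ 264) but not at 5 (250 < 343).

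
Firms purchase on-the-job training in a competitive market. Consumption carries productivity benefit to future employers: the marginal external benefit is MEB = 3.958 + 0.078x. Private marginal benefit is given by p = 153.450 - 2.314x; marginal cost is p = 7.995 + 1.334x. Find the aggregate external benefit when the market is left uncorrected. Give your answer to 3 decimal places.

Market equilibrium (private): 7.995 + 1.334x = 153.450 - 2.314x → x_m = 39.8725.
Total external benefit = ∫₀^{x_m} (3.958 + 0.078x) dx = 3.958×39.8725 + ½×0.078×39.8725² = 219.8182.

219.818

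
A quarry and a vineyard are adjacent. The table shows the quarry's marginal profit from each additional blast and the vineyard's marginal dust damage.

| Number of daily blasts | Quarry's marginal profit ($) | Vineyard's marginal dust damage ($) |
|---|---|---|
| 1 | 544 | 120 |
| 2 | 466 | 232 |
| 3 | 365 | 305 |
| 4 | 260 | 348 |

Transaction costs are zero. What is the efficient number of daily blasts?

3

Bargaining reaches the level where marginal profit last exceeds marginal dust damage.
That holds through level 3 (365 ≥ 305) but not at 4 (260 < 348).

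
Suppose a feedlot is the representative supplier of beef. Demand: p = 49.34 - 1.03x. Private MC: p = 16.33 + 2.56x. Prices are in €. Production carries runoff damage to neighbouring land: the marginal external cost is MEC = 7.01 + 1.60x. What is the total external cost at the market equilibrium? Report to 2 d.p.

Market equilibrium (private): 16.33 + 2.56x = 49.34 - 1.03x → x_m = 9.1950.
Total external cost = ∫₀^{x_m} (7.01 + 1.60x) dx = 7.01×9.1950 + ½×1.60×9.1950² = 132.0954.

€132.10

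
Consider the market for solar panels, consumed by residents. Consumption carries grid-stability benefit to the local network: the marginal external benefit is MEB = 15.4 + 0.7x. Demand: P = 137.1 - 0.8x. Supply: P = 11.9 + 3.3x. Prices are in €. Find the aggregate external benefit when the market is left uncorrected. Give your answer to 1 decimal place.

€796.6

Market equilibrium (private): 11.9 + 3.3x = 137.1 - 0.8x → x_m = 30.5366.
Total external benefit = ∫₀^{x_m} (15.4 + 0.7x) dx = 15.4×30.5366 + ½×0.7×30.5366² = 796.6330.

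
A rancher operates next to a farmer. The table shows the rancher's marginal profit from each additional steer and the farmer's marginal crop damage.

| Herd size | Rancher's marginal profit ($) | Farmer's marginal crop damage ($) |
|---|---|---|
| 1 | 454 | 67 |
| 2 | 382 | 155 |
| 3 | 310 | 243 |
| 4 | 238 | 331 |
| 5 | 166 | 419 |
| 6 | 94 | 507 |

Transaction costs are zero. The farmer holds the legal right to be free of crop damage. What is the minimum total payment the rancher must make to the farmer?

Efficient level: marginal profit ≥ marginal crop damage through level 3, so k* = 3.
With the farmer holding the right, the rancher must at least compensate total damage at k*: 67 + 155 + 243 = 465.

$465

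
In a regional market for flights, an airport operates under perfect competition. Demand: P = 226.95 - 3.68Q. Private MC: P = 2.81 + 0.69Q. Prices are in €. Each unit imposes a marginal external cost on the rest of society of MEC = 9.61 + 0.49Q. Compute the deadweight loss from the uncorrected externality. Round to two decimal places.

DWL = €124.18

Market equilibrium (private): 2.81 + 0.69Q = 226.95 - 3.68Q → Q_m = 51.2906.
Social marginal cost = private MC + MEC = 12.42 + 1.18Q.
Set SMC = demand: 12.42 + 1.18Q = 226.95 - 3.68Q → Q* = 44.1420.
Between Q* and Q_m the wedge SMC − demand runs linearly from 0 to MEC(Q_m), so the loss is a triangle.
DWL = ½ × 7.1486 × 34.7424 = 124.1798.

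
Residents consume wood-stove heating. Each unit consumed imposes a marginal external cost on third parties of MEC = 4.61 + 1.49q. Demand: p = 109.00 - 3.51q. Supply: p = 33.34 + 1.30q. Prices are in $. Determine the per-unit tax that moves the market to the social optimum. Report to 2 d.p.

Social marginal benefit = demand − MEC = 104.39 - 5.00q.
Set SMB = MC: 104.39 - 5.00q = 33.34 + 1.30q → q* = 11.2778.
The Pigouvian tax equals MEC at q*: 4.61 + 1.49×11.2778 = 21.4139.

tax = $21.41 per unit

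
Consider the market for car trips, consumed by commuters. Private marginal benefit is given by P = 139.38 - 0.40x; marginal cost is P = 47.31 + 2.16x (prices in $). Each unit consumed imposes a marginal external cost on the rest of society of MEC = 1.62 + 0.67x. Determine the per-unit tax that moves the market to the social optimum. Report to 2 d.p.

Social marginal benefit = demand − MEC = 137.76 - 1.07x.
Set SMB = MC: 137.76 - 1.07x = 47.31 + 2.16x → x* = 28.0031.
The Pigouvian tax equals MEC at x*: 1.62 + 0.67×28.0031 = 20.3821.

tax = $20.38 per unit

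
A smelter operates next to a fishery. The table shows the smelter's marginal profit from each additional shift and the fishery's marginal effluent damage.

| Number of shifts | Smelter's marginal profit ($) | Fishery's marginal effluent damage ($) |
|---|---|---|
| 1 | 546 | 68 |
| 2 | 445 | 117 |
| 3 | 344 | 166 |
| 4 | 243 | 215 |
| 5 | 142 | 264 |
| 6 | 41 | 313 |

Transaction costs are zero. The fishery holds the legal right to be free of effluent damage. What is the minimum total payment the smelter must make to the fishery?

$566

Efficient level: marginal profit ≥ marginal effluent damage through level 4, so k* = 4.
With the fishery holding the right, the smelter must at least compensate total damage at k*: 68 + 117 + 166 + 215 = 566.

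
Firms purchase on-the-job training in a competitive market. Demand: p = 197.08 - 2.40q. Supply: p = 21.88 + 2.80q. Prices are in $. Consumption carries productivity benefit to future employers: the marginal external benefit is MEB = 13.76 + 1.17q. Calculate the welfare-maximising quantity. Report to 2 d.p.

Social marginal benefit = demand + MEB = 210.84 - 1.23q.
Set SMB = MC: 210.84 - 1.23q = 21.88 + 2.80q → q* = 46.8883.

q* = 46.89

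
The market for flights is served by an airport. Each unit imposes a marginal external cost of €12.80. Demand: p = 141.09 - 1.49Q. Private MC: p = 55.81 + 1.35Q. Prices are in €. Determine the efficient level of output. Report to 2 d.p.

Social marginal cost = private MC + MEC = 68.61 + 1.35Q.
Set SMC = demand: 68.61 + 1.35Q = 141.09 - 1.49Q → Q* = 25.5211.

Q* = 25.52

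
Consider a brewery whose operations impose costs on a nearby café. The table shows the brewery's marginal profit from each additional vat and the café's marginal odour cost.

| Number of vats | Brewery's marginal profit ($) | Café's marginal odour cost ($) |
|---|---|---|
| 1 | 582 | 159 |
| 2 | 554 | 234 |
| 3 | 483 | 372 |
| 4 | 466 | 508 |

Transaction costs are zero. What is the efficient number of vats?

3

Bargaining reaches the level where marginal profit last exceeds marginal odour cost.
That holds through level 3 (483 ≥ 372) but not at 4 (466 < 508).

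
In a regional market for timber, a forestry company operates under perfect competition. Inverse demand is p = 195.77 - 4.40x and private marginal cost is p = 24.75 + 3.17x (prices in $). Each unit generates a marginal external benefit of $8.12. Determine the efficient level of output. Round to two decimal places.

x* = 23.66

Social marginal cost = private MC − MEB = 16.63 + 3.17x.
Set SMC = demand: 16.63 + 3.17x = 195.77 - 4.40x → x* = 23.6645.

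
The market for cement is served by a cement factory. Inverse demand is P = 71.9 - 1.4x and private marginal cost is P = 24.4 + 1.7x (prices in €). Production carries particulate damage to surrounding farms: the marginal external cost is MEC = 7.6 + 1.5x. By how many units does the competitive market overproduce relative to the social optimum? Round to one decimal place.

Market equilibrium (private): 24.4 + 1.7x = 71.9 - 1.4x → x_m = 15.3226.
Social marginal cost = private MC + MEC = 32.0 + 3.2x.
Set SMC = demand: 32.0 + 3.2x = 71.9 - 1.4x → x* = 8.6739.
Gap = |15.3226 − 8.6739| = 6.6487.

6.6 units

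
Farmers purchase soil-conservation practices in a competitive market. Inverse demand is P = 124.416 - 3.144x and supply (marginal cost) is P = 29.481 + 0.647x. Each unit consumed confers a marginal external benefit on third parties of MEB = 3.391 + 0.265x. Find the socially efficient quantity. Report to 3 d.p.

x* = 27.886

Social marginal benefit = demand + MEB = 127.807 - 2.879x.
Set SMB = MC: 127.807 - 2.879x = 29.481 + 0.647x → x* = 27.8860.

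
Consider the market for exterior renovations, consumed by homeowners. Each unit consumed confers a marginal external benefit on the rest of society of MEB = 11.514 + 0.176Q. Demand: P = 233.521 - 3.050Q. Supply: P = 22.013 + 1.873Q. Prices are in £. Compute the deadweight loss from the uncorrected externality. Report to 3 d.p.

DWL = £38.327

Market equilibrium (private): 22.013 + 1.873Q = 233.521 - 3.050Q → Q_m = 42.9632.
Social marginal benefit = demand + MEB = 245.035 - 2.874Q.
Set SMB = MC: 245.035 - 2.874Q = 22.013 + 1.873Q → Q* = 46.9817.
Between Q* and Q_m the wedge SMB − MC runs linearly from 0 to MEB(Q_m), so the loss is a triangle.
DWL = ½ × 4.0185 × 19.0755 = 38.3274.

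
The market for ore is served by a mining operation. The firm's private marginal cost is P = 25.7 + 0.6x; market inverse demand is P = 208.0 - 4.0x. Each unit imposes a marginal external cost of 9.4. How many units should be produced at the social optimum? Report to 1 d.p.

Social marginal cost = private MC + MEC = 35.1 + 0.6x.
Set SMC = demand: 35.1 + 0.6x = 208.0 - 4.0x → x* = 37.5870.

x* = 37.6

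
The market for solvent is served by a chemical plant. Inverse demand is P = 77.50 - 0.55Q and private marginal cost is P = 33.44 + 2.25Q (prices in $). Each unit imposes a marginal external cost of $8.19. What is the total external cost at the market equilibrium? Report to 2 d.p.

Market equilibrium (private): 33.44 + 2.25Q = 77.50 - 0.55Q → Q_m = 15.7357.
Total external cost = MEC × Q_m = 8.19 × 15.7357 = 128.8754.

$128.88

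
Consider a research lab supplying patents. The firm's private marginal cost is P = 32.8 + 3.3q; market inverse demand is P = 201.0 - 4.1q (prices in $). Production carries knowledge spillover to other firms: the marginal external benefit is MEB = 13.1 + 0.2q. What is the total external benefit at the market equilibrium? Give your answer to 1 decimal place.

Market equilibrium (private): 32.8 + 3.3q = 201.0 - 4.1q → q_m = 22.7297.
Total external benefit = ∫₀^{q_m} (13.1 + 0.2q) dq = 13.1×22.7297 + ½×0.2×22.7297² = 349.4230.

$349.4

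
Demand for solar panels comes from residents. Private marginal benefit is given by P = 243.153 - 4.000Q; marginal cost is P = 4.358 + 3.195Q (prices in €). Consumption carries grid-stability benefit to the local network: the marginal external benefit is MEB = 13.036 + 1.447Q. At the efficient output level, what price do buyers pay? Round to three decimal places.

P = €67.905

Social marginal benefit = demand + MEB = 256.189 - 2.553Q.
Set SMB = MC: 256.189 - 2.553Q = 4.358 + 3.195Q → Q* = 43.8119.
Consumer price on the demand curve at Q*: 243.153 − 4.000×43.8119 = 67.9054.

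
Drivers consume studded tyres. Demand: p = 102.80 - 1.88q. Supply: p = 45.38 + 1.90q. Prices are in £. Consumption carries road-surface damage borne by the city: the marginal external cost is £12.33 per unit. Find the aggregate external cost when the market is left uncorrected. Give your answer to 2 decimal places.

£187.30

Market equilibrium (private): 45.38 + 1.90q = 102.80 - 1.88q → q_m = 15.1905.
Total external cost = MEC × q_m = 12.33 × 15.1905 = 187.2989.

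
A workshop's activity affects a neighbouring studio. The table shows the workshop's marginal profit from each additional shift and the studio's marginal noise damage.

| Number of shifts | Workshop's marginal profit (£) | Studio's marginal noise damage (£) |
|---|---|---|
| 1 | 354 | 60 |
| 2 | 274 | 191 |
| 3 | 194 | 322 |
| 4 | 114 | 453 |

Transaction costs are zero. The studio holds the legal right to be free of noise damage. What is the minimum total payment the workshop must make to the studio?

Efficient level: marginal profit ≥ marginal noise damage through level 2, so k* = 2.
With the studio holding the right, the workshop must at least compensate total damage at k*: 60 + 191 = 251.

£251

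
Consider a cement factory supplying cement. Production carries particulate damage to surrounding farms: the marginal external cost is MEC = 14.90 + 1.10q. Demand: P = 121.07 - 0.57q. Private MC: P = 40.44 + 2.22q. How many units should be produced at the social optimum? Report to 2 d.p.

q* = 16.90

Social marginal cost = private MC + MEC = 55.34 + 3.32q.
Set SMC = demand: 55.34 + 3.32q = 121.07 - 0.57q → q* = 16.8972.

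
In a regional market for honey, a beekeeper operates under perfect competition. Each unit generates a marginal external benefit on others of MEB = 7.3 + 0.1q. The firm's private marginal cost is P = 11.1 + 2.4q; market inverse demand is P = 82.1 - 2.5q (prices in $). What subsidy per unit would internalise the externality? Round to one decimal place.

subsidy = $8.9 per unit

Social marginal cost = private MC − MEB = 3.8 + 2.3q.
Set SMC = demand: 3.8 + 2.3q = 82.1 - 2.5q → q* = 16.3125.
The Pigouvian subsidy equals MEB at q*: 7.3 + 0.1×16.3125 = 8.9313.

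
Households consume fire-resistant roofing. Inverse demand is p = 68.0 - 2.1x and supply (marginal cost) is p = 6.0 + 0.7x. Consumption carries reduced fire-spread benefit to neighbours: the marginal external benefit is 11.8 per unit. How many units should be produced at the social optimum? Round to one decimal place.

x* = 26.4

Social marginal benefit = demand + MEB = 79.8 - 2.1x.
Set SMB = MC: 79.8 - 2.1x = 6.0 + 0.7x → x* = 26.3571.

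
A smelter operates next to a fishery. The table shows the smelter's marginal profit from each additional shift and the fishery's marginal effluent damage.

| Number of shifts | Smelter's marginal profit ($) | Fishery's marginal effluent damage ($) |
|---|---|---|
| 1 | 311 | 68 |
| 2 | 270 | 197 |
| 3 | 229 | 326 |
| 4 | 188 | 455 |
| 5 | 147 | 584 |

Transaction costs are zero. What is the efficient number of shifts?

Bargaining reaches the level where marginal profit last exceeds marginal effluent damage.
That holds through level 2 (270 ≥ 197) but not at 3 (229 < 326).

2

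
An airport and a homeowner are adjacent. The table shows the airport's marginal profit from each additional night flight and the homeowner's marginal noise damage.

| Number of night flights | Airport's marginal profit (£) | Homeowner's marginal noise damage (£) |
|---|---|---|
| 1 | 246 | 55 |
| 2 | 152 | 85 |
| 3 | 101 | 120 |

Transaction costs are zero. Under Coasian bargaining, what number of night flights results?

2

Bargaining reaches the level where marginal profit last exceeds marginal noise damage.
That holds through level 2 (152 ≥ 85) but not at 3 (101 < 120).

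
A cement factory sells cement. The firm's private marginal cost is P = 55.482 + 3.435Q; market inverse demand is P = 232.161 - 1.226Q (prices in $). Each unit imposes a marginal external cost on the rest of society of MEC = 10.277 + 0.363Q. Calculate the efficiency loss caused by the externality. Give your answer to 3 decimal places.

Market equilibrium (private): 55.482 + 3.435Q = 232.161 - 1.226Q → Q_m = 37.9058.
Social marginal cost = private MC + MEC = 65.759 + 3.798Q.
Set SMC = demand: 65.759 + 3.798Q = 232.161 - 1.226Q → Q* = 33.1214.
Between Q* and Q_m the wedge SMC − demand runs linearly from 0 to MEC(Q_m), so the loss is a triangle.
DWL = ½ × 4.7844 × 24.0368 = 57.5008.

DWL = $57.501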